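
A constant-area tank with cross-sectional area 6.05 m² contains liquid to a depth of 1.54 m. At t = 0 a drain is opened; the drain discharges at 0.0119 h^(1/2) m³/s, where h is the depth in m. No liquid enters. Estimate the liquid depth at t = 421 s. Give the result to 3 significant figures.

0.684 m

With no inflow, A dh/dt = −0.0119 √h.
Separate and integrate: 2(√h − √h₀) = −(0.0119/A) t.
√h = √1.54 − 0.0119·421/(2·6.05) = 1.2410 − 0.41404 = 0.82693.
h = 0.82693² = 0.68381 m.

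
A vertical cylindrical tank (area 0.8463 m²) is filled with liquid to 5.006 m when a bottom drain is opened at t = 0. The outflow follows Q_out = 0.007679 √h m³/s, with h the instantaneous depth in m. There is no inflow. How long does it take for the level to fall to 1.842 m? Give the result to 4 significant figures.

With no inflow, A dh/dt = −0.007679 √h.
Separate and integrate: 2(√h − √h₀) = −(0.007679/A) t.
t = 2A(√h₀ − √h)/0.007679 = 2·0.8463·(√5.006 − √1.842)/0.007679
  = 1.69260 × (2.23741 − 1.35720) / 0.007679 = 194.014 s.

194.0 s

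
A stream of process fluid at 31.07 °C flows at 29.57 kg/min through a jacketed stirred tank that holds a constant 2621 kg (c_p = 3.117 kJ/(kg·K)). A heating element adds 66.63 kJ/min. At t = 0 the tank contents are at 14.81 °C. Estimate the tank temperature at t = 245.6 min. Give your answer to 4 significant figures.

30.73 °C

M c_p dT/dt = ṁ c_p (T_in − T) + Q̇.
τ = M/ṁ = 88.6371 min; T_ss = T_in + Q̇/(ṁ c_p) = 31.07 + 66.63/(29.57·3.117) = 31.7929 °C.
Integrating: T(t) = T_ss + (T₀ − T_ss) e^(−t/τ).
T(245.6) = 31.7929 + (-16.9829)·e^(−245.6/88.6371) = 31.7929 + (-16.9829)·0.0626089 = 30.7296 °C.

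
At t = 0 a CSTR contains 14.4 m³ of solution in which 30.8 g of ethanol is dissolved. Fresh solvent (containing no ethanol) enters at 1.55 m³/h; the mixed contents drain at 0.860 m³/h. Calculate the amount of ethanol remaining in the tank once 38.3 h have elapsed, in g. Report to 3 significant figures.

8.40 g

Let m(t) be the amount of ethanol. Volume: V(t) = V₀ + (Q_in − Q_out) t = 14.4 + 0.69000 t; V(38.3) = 40.827 m³.
Solute balance: dm/dt = 0 − Q_out C = −Q_out m/V(t).
Separate: dm/m = −Q_out dt/V(t) ⇒ ln(m/m₀) = −(Q_out/(Q_in−Q_out)) ln(V/V₀).
m = m₀ (V₀/V)^(Q_out/(Q_in−Q_out)) = 30.8 × (14.4/40.827)^(1.2464) = 8.4035 g.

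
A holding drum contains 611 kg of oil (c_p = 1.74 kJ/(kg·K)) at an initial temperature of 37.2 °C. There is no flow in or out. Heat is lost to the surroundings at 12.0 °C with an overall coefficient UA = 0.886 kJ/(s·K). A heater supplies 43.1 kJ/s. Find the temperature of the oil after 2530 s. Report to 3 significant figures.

57.8 °C

Unsteady energy balance on the tank contents: M c_p dT/dt = −UA(T − T_amb) + Q̇.
dT/dt = (T_ss − T)/τ with T_ss = T_amb + Q̇/UA = 12.0 + 43.1/0.886 = 60.646 °C, τ = M c_p/UA = 611·1.74/0.886 = 1199.9 s.
Solution: T(t) = T_ss + (T₀ − T_ss) e^(−t/τ).
T(2530) = 60.646 + (-23.446)·0.12143 = 57.799 °C.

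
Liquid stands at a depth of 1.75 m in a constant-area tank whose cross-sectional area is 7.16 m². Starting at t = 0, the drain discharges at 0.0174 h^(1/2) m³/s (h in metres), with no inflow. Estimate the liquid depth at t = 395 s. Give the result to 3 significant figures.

0.711 m

With no inflow, A dh/dt = −0.0174 √h.
Separate and integrate: 2(√h − √h₀) = −(0.0174/A) t.
√h = √1.75 − 0.0174·395/(2·7.16) = 1.3229 − 0.47996 = 0.84292.
h = 0.84292² = 0.71051 m.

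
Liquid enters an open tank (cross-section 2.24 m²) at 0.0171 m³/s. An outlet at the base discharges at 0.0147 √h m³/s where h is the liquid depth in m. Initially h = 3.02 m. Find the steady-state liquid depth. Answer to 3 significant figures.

A dh/dt = Q_in − 0.0147 √h. Steady state requires inflow = outflow:
Q_in = 0.0147 √h_ss ⇒ √h_ss = 0.0171/0.0147 = 1.1633.
h_ss = 1.1633² = 1.3532 m. (Since h₀ = 3.02 m > h_ss, the level will fall toward this value.)

1.35 m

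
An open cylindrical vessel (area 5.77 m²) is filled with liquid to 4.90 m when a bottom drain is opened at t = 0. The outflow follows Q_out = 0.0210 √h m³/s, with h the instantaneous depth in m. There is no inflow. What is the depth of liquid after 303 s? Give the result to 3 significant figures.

Unsteady balance on liquid volume: A dh/dt = −0.0210 √h.
∫ h^(−1/2) dh = −(0.0210/A) ∫ dt, giving 2√h = 2√h₀ − (0.0210/A) t.
√h = √4.90 − 0.0210·303/(2·5.77) = 2.2136 − 0.55139 = 1.6622.
h = 1.6622² = 2.7629 m.

2.76 m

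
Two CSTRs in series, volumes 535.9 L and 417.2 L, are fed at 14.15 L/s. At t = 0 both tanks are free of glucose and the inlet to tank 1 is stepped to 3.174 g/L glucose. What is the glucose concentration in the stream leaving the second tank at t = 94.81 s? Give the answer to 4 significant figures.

Species balance on tank i: dCᵢ/dt = (Cᵢ₋₁ − Cᵢ)/τᵢ with τᵢ = Vᵢ/Q.
τ₁ = 535.9/14.15 = 37.8728 s; τ₂ = 417.2/14.15 = 29.4841 s.
Solving the cascade with C₁(0)=C₂(0)=0 gives C₂(t) = C_in[1 − (τ₁ e^(−t/τ₁) − τ₂ e^(−t/τ₂))/(τ₁ − τ₂)].
At t = 94.81: e^(−t/τ₁) = 0.0818080, e^(−t/τ₂) = 0.0401300.
C₂ = 3.174·[1 − (37.8728·0.0818080 − 29.4841·0.0401300)/(8.38869)] = 3.174·0.771704 = 2.44939 g/L.

2.449 g/L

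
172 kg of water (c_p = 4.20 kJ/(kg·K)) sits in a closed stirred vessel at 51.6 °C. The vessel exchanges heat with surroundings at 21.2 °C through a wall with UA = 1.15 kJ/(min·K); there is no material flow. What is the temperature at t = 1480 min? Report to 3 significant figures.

24.1 °C

Lumped-capacitance energy balance: M c_p dT/dt = UA(T_amb − T).
dT/dt = (T_ss − T)/τ with T_ss = T_amb = 21.200 °C, τ = M c_p/UA = 172·4.20/1.15 = 628.17 min.
This is linear first-order; T(t) = T_ss + (T₀ − T_ss) e^(−t/τ).
T(1480) = 21.200 + (30.400)·0.094795 = 24.082 °C.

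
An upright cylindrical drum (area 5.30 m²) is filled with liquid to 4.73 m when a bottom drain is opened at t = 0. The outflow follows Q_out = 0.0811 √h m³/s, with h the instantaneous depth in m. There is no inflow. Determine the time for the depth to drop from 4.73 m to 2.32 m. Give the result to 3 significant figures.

With no inflow, A dh/dt = −0.0811 √h.
Separate and integrate: 2(√h − √h₀) = −(0.0811/A) t.
t = 2A(√h₀ − √h)/0.0811 = 2·5.30·(√4.73 − √2.32)/0.0811
  = 10.600 × (2.1749 − 1.5232) / 0.0811 = 85.179 s.

85.2 s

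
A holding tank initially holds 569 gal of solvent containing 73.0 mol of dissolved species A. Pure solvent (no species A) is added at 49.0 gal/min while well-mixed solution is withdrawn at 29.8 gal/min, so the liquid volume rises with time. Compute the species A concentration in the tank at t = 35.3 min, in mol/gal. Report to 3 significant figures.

0.0173 mol/gal

Let m(t) be the amount of species A. Volume: V(t) = V₀ + (Q_in − Q_out) t = 569 + 19.200 t; V(35.3) = 1246.8 gal.
No species A enters, so dm/dt = −Q_out · (m/V).
Separate: dm/m = −Q_out dt/V(t) ⇒ ln(m/m₀) = −(Q_out/(Q_in−Q_out)) ln(V/V₀).
m = m₀ (V₀/V)^(Q_out/(Q_in−Q_out)) = 73.0 × (569/1246.8)^(1.5521) = 21.606 mol.
C = m/V = 21.606/1246.8 = 0.017330 mol/gal.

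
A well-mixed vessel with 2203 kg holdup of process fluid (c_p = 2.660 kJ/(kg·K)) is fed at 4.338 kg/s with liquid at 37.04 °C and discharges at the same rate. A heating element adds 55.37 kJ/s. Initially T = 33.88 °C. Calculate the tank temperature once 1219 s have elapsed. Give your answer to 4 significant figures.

Energy balance: M c_p dT/dt = ṁ c_p (T_in − T) + 55.37.
Rearrange: dT/dt = (T_ss − T)/τ with τ = M/ṁ = 507.838 s and T_ss = T_in + Q̇/(ṁ c_p) = 41.8385 °C.
This is linear first-order; T(t) = T_ss + (T₀ − T_ss) e^(−t/τ).
T(1219) = 41.8385 + (-7.95848)·e^(−1219/507.838) = 41.8385 + (-7.95848)·0.0906841 = 41.1168 °C.

41.12 °C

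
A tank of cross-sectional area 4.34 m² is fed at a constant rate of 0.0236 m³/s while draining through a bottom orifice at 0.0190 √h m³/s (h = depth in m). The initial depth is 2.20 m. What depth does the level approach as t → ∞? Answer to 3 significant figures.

1.54 m

A dh/dt = Q_in − 0.0190 √h. Steady state requires inflow = outflow:
Q_in = 0.0190 √h_ss ⇒ √h_ss = 0.0236/0.0190 = 1.2421.
h_ss = 1.2421² = 1.5428 m. (Since h₀ = 2.20 m > h_ss, the level will fall toward this value.)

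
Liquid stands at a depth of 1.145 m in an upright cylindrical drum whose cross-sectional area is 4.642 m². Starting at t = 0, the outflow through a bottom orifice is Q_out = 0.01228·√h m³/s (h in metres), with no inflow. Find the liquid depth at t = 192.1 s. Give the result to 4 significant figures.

Unsteady balance on liquid volume: A dh/dt = −0.01228 √h.
This is separable: 2 d(√h)/dt = −0.01228/A, so √h = √h₀ − (0.01228/(2A)) t.
√h = √1.145 − 0.01228·192.1/(2·4.642) = 1.07005 − 0.254092 = 0.815955.
h = 0.815955² = 0.665782 m.

0.6658 m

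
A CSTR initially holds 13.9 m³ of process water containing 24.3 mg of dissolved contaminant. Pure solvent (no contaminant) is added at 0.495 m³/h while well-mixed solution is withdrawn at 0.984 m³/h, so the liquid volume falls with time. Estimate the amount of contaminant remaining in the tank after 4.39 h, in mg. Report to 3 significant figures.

Let m(t) be the amount of contaminant. Volume: V(t) = V₀ + (Q_in − Q_out) t = 13.9 − 0.48900 t; V(4.39) = 11.753 m³.
Species balance (pure solvent in): dm/dt = −Q_out · m/V(t).
Separate: dm/m = −Q_out dt/V(t) ⇒ ln(m/m₀) = −(Q_out/(Q_in−Q_out)) ln(V/V₀).
m = m₀ (V₀/V)^(Q_out/(Q_in−Q_out)) = 24.3 × (13.9/11.753)^(-2.0123) = 17.338 mg.

17.3 mg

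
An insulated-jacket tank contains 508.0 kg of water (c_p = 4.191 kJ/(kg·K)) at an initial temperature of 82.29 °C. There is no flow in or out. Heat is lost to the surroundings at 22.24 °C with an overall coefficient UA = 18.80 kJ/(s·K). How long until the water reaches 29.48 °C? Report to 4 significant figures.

239.6 s

Lumped-capacitance energy balance: M c_p dT/dt = UA(T_amb − T).
τ = M c_p/UA = 113.246 s; T_ss = T_amb = 22.2400 °C.
T(t) = T_ss + (T₀ − T_ss)e^(−t/τ); set T = 29.48:
t = −τ ln[(T − T_ss)/(T₀ − T_ss)] = −113.246 · ln(0.120566) = 239.579 s.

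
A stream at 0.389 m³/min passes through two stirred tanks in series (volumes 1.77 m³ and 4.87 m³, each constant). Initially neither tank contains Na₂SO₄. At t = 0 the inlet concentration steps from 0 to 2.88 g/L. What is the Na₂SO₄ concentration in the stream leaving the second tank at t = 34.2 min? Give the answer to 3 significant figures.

2.59 g/L

Species balance on tank i: dCᵢ/dt = (Cᵢ₋₁ − Cᵢ)/τᵢ with τᵢ = Vᵢ/Q.
τ₁ = 1.77/0.389 = 4.5501 min; τ₂ = 4.87/0.389 = 12.519 min.
Tank 1: C₁ = C_in(1 − e^(−t/τ₁)). Tank 2 (τ₁ ≠ τ₂): C₂ = C_in[1 − (τ₁ e^(−t/τ₁) − τ₂ e^(−t/τ₂))/(τ₁ − τ₂)].
At t = 34.2: e^(−t/τ₁) = 0.00054416, e^(−t/τ₂) = 0.065103.
C₂ = 2.88·[1 − (4.5501·0.00054416 − 12.519·0.065103)/(-7.9692)] = 2.88·0.89804 = 2.5863 g/L.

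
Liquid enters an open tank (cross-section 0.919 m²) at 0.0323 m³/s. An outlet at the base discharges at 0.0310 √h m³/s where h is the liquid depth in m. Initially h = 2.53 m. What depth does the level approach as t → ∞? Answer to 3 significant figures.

Level balance: A dh/dt = 0.0323 − 0.0310 √h. Setting dh/dt = 0:
Q_in = 0.0310 √h_ss ⇒ √h_ss = 0.0323/0.0310 = 1.0419.
h_ss = 1.0419² = 1.0856 m. (Since h₀ = 2.53 m > h_ss, the level will fall toward this value.)

1.09 m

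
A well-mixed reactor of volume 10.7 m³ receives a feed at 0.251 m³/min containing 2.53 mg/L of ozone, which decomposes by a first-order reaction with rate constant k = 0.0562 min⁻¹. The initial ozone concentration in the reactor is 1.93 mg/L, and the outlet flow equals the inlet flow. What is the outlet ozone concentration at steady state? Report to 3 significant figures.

0.745 mg/L

V dC/dt = Q(C_in − C) − k V C.
Steady state (dC/dt = 0): C_ss = Q C_in/(Q + kV) = C_in/(1 + kV/Q).
C_ss = 0.251·2.53/(0.251 + 0.0562·10.7) = 0.63503/0.85234 = 0.74504 mg/L.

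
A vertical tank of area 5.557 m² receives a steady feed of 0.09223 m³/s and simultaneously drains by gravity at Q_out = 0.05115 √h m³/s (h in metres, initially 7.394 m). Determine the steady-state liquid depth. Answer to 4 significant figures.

3.251 m

Level balance: A dh/dt = 0.09223 − 0.05115 √h. Setting dh/dt = 0:
Q_in = 0.05115 √h_ss ⇒ √h_ss = 0.09223/0.05115 = 1.80313.
h_ss = 1.80313² = 3.25127 m. (Since h₀ = 7.394 m > h_ss, the level will fall toward this value.)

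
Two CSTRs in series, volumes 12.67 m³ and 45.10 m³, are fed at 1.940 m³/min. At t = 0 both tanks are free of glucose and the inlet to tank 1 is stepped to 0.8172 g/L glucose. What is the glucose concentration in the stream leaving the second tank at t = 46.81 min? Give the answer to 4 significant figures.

0.6657 g/L

Species balance on tank i: dCᵢ/dt = (Cᵢ₋₁ − Cᵢ)/τᵢ with τᵢ = Vᵢ/Q.
τ₁ = 12.67/1.940 = 6.53093 min; τ₂ = 45.10/1.940 = 23.2474 min.
Solving the cascade with C₁(0)=C₂(0)=0 gives C₂(t) = C_in[1 − (τ₁ e^(−t/τ₁) − τ₂ e^(−t/τ₂))/(τ₁ − τ₂)].
At t = 46.81: e^(−t/τ₁) = 0.000771299, e^(−t/τ₂) = 0.133513.
C₂ = 0.8172·[1 − (6.53093·0.000771299 − 23.2474·0.133513)/(-16.7165)] = 0.8172·0.814626 = 0.665713 g/L.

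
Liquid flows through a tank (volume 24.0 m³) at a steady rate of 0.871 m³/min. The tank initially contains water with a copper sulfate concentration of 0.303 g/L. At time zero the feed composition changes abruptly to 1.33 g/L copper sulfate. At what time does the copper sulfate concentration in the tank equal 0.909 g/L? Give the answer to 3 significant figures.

Transient balance on the dissolved component: V dC/dt = Q(C_in − C), so τ = V/Q = 27.555 min.
C(t) = C_in + (C₀ − C_in) e^(−t/τ). Set C = 0.909 and solve for t:
e^(−t/τ) = (C − C_in)/(C₀ − C_in) = (0.909 − 1.33)/(0.303 − 1.33) = 0.40993
t = −τ ln(…) = 27.555 × 0.89176 = 24.572 min.

24.6 min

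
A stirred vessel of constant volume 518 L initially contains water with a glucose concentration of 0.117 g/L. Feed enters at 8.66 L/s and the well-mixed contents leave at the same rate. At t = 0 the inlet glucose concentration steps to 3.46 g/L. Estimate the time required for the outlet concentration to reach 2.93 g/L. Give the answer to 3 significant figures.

110 s

Species balance: V dC/dt = Q(C_in − C) ⇒ τ = V/Q = 59.815 s.
C(t) = C_in + (C₀ − C_in) e^(−t/τ). Set C = 2.93 and solve for t:
e^(−t/τ) = (C − C_in)/(C₀ − C_in) = (2.93 − 3.46)/(0.117 − 3.46) = 0.15854
t = −τ ln(…) = 59.815 × 1.8417 = 110.16 s.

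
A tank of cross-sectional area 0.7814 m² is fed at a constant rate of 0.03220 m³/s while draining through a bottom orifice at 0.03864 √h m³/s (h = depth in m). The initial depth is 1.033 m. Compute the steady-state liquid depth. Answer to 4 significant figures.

A dh/dt = Q_in − 0.03864 √h. Steady state requires inflow = outflow:
Q_in = 0.03864 √h_ss ⇒ √h_ss = 0.03220/0.03864 = 0.833333.
h_ss = 0.833333² = 0.694444 m. (Since h₀ = 1.033 m > h_ss, the level will fall toward this value.)

0.6944 m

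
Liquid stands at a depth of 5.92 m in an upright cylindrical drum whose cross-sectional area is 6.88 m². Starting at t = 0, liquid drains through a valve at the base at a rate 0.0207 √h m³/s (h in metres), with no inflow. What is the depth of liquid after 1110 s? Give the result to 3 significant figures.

A dh/dt = −Q_out = −0.0207 √h.
∫ h^(−1/2) dh = −(0.0207/A) ∫ dt, giving 2√h = 2√h₀ − (0.0207/A) t.
√h = √5.92 − 0.0207·1110/(2·6.88) = 2.4331 − 1.6698 = 0.76326.
h = 0.76326² = 0.58257 m.

0.583 m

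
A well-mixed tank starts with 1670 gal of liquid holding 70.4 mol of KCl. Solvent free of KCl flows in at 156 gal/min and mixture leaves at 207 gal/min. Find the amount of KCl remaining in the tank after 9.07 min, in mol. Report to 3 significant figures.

18.9 mol

Let m(t) be the amount of KCl. Volume: V(t) = V₀ + (Q_in − Q_out) t = 1670 − 51.000 t; V(9.07) = 1207.4 gal.
Species balance (pure solvent in): dm/dt = −Q_out · m/V(t).
dm/m = −Q_out dt/(V₀ − 51.000 t); integrating gives ln(m/m₀) = −(Q_out/(Q_in−Q_out)) ln(V/V₀).
m = m₀ (V₀/V)^(Q_out/(Q_in−Q_out)) = 70.4 × (1670/1207.4)^(-4.0588) = 18.874 mol.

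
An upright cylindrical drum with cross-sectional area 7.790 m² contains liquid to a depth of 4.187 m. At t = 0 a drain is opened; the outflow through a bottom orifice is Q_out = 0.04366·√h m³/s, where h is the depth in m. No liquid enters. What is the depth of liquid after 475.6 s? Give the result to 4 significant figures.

With no inflow, A dh/dt = −0.04366 √h.
Separate and integrate: 2(√h − √h₀) = −(0.04366/A) t.
√h = √4.187 − 0.04366·475.6/(2·7.790) = 2.04622 − 1.33278 = 0.713437.
h = 0.713437² = 0.508992 m.

0.5090 m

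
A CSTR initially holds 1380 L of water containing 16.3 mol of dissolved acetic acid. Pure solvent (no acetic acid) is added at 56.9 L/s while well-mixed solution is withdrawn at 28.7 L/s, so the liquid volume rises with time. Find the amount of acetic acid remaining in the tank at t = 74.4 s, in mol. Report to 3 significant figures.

6.36 mol

Total volume: dV/dt = Q_in − Q_out = 28.200 L/s, so V(t) = 1380 + 28.200 t and V(74.4) = 3478.1 L.
No acetic acid enters, so dm/dt = −Q_out · (m/V).
Separate: dm/m = −Q_out dt/V(t) ⇒ ln(m/m₀) = −(Q_out/(Q_in−Q_out)) ln(V/V₀).
m = m₀ (V₀/V)^(Q_out/(Q_in−Q_out)) = 16.3 × (1380/3478.1)^(1.0177) = 6.3622 mol.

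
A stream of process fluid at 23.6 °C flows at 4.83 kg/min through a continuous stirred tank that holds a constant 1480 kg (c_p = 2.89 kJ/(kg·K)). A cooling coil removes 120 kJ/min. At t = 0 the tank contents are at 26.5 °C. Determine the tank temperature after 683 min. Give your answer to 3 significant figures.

M c_p dT/dt = ṁ c_p (T_in − T) − Q̇.
τ = M/ṁ = 306.42 min; T_ss = T_in − Q̇/(ṁ c_p) = 23.6 − 120/(4.83·2.89) = 15.003 °C.
Solution: T(t) = T_ss + (T₀ − T_ss) e^(−t/τ).
T(683) = 15.003 + (11.497)·e^(−683/306.42) = 15.003 + (11.497)·0.10764 = 16.241 °C.

16.2 °C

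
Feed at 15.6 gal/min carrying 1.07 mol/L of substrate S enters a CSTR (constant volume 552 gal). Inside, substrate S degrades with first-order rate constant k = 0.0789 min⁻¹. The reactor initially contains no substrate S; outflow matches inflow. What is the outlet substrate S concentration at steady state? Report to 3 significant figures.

Accumulation = in − out − consumed: V dC/dt = Q C_in − Q C − k V C.
At steady state: 0 = Q C_in − (Q + kV) C_ss, so C_ss = Q C_in/(Q + kV).
C_ss = 15.6·1.07/(15.6 + 0.0789·552) = 16.692/59.153 = 0.28218 mol/L.

0.282 mol/L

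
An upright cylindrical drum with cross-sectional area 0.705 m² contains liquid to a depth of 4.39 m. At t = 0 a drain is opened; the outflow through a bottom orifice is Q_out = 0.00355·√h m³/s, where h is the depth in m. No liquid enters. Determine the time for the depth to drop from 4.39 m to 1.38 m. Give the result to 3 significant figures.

Unsteady balance on liquid volume: A dh/dt = −0.00355 √h.
∫ h^(−1/2) dh = −(0.00355/A) ∫ dt, giving 2√h = 2√h₀ − (0.00355/A) t.
t = 2A(√h₀ − √h)/0.00355 = 2·0.705·(√4.39 − √1.38)/0.00355
  = 1.4100 × (2.0952 − 1.1747) / 0.00355 = 365.61 s.

366 s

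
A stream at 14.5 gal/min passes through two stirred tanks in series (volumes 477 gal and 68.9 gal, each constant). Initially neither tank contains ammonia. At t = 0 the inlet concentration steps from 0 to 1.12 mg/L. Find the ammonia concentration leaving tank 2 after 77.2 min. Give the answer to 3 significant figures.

Time constants: τᵢ = Vᵢ/Q for each well-mixed tank.
τ₁ = 477/14.5 = 32.897 min; τ₂ = 68.9/14.5 = 4.7517 min.
Tank 1: C₁ = C_in(1 − e^(−t/τ₁)). Tank 2 (τ₁ ≠ τ₂): C₂ = C_in[1 − (τ₁ e^(−t/τ₁) − τ₂ e^(−t/τ₂))/(τ₁ − τ₂)].
At t = 77.2: e^(−t/τ₁) = 0.095680, e^(−t/τ₂) = 8.7929e-08.
C₂ = 1.12·[1 − (32.897·0.095680 − 4.7517·8.7929e-08)/(28.145)] = 1.12·0.88817 = 0.99475 mg/L.

0.995 mg/L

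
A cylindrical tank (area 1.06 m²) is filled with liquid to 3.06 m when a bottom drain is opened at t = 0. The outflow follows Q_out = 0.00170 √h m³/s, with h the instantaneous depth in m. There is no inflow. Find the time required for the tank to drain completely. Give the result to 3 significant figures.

2180 s

A dh/dt = −Q_out = −0.00170 √h.
This is separable: 2 d(√h)/dt = −0.00170/A, so √h = √h₀ − (0.00170/(2A)) t.
Set h = 0: 2√h₀ = (0.00170/A) t_empty ⇒ t_empty = 2A√h₀/0.00170.
t_empty = 2·1.06·√3.06/0.00170 = 2.1200·1.7493/0.00170 = 2181.5 s.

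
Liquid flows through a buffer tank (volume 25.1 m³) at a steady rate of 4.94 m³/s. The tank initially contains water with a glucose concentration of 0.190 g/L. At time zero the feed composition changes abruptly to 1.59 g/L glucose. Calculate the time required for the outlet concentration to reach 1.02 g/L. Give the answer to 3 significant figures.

Species balance on the tank: V dC/dt = Q(C_in − C), so τ = V/Q = 5.0810 s.
C(t) = C_in + (C₀ − C_in) e^(−t/τ). Set C = 1.02 and solve for t:
e^(−t/τ) = (C − C_in)/(C₀ − C_in) = (1.02 − 1.59)/(0.190 − 1.59) = 0.40714
t = −τ ln(…) = 5.0810 × 0.89859 = 4.5657 s.

4.57 s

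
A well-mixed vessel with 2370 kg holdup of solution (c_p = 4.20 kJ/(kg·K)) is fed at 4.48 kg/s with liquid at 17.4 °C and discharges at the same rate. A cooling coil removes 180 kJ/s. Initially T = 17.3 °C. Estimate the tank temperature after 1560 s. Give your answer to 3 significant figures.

8.33 °C

Unsteady energy balance on the tank contents: M c_p dT/dt = ṁ c_p (T_in − T) − 180.
Rearrange: dT/dt = (T_ss − T)/τ with τ = M/ṁ = 529.02 s and T_ss = T_in − Q̇/(ṁ c_p) = 7.8337 °C.
Solution: T(t) = T_ss + (T₀ − T_ss) e^(−t/τ).
T(1560) = 7.8337 + (9.4663)·e^(−1560/529.02) = 7.8337 + (9.4663)·0.052399 = 8.3297 °C.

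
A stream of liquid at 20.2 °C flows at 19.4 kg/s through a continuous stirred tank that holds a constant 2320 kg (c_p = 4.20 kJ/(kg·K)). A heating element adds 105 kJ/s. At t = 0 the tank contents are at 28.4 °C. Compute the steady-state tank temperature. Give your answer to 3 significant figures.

21.5 °C

M c_p dT/dt = ṁ c_p (T_in − T) + Q̇.
At steady state dT/dt = 0 ⇒ T_ss = T_in + Q̇/(ṁ c_p) = 20.2 + 105/(19.4·4.20) = 21.489 °C.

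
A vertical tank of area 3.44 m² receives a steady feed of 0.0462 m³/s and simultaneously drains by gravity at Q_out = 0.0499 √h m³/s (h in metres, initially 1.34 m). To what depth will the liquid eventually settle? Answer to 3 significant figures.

0.857 m

Level balance: A dh/dt = 0.0462 − 0.0499 √h. Setting dh/dt = 0:
Q_in = 0.0499 √h_ss ⇒ √h_ss = 0.0462/0.0499 = 0.92585.
h_ss = 0.92585² = 0.85720 m. (Since h₀ = 1.34 m > h_ss, the level will fall toward this value.)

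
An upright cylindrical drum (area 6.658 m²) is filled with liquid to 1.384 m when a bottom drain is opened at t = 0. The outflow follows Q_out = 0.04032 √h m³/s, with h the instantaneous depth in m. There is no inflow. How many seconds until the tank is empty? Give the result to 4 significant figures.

388.5 s

With no inflow, A dh/dt = −0.04032 √h.
This is separable: 2 d(√h)/dt = −0.04032/A, so √h = √h₀ − (0.04032/(2A)) t.
Set h = 0: 2√h₀ = (0.04032/A) t_empty ⇒ t_empty = 2A√h₀/0.04032.
t_empty = 2·6.658·√1.384/0.04032 = 13.3160·1.17644/0.04032 = 388.527 s.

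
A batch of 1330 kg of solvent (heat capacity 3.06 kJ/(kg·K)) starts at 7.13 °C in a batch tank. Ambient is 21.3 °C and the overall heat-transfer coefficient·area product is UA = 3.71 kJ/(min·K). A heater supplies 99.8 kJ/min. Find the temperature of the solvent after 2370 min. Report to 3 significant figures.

M c_p dT/dt = −UA(T − T_amb) + Q̇.
dT/dt = (T_ss − T)/τ with T_ss = T_amb + Q̇/UA = 21.3 + 99.8/3.71 = 48.200 °C, τ = M c_p/UA = 1330·3.06/3.71 = 1097.0 min.
Solution: T(t) = T_ss + (T₀ − T_ss) e^(−t/τ).
T(2370) = 48.200 + (-41.070)·0.11527 = 43.466 °C.

43.5 °C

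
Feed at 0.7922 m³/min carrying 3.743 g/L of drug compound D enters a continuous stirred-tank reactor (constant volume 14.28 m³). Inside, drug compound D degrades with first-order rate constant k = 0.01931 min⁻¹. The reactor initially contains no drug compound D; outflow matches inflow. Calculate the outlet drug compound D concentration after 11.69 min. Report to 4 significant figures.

Species balance: V dC/dt = Q C_in − Q C − k V C.
This is linear with rate a = Q/V + k = 0.0747862 min⁻¹.
C_ss = Q C_in/(Q + kV) = 2.77655 g/L; C(t) = C_ss + (C₀ − C_ss) e^(−a t).
C(11.69) = 2.77655 + (-2.77655)·e^(−0.0747862·11.69) = 2.77655 + (-2.77655)·0.417175 = 1.61824 g/L.

1.618 g/L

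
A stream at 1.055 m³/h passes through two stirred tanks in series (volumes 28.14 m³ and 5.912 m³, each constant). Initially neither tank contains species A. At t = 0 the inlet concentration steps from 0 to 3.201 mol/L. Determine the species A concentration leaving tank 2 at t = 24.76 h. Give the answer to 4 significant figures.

1.610 mol/L

Time constants: τᵢ = Vᵢ/Q for each well-mixed tank.
τ₁ = 28.14/1.055 = 26.6730 h; τ₂ = 5.912/1.055 = 5.60379 h.
Solving the cascade with C₁(0)=C₂(0)=0 gives C₂(t) = C_in[1 − (τ₁ e^(−t/τ₁) − τ₂ e^(−t/τ₂))/(τ₁ − τ₂)].
At t = 24.76: e^(−t/τ₁) = 0.395233, e^(−t/τ₂) = 0.0120531.
C₂ = 3.201·[1 − (26.6730·0.395233 − 5.60379·0.0120531)/(21.0692)] = 3.201·0.502852 = 1.60963 mol/L.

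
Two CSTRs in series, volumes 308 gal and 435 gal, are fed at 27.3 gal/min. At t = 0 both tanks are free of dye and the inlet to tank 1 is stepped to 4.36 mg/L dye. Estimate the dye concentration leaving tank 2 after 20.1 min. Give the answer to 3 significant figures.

Species balance on tank i: dCᵢ/dt = (Cᵢ₋₁ − Cᵢ)/τᵢ with τᵢ = Vᵢ/Q.
τ₁ = 308/27.3 = 11.282 min; τ₂ = 435/27.3 = 15.934 min.
Solving the cascade with C₁(0)=C₂(0)=0 gives C₂(t) = C_in[1 − (τ₁ e^(−t/τ₁) − τ₂ e^(−t/τ₂))/(τ₁ − τ₂)].
At t = 20.1: e^(−t/τ₁) = 0.16837, e^(−t/τ₂) = 0.28324.
C₂ = 4.36·[1 − (11.282·0.16837 − 15.934·0.28324)/(-4.6520)] = 4.36·0.43817 = 1.9104 mg/L.

1.91 mg/L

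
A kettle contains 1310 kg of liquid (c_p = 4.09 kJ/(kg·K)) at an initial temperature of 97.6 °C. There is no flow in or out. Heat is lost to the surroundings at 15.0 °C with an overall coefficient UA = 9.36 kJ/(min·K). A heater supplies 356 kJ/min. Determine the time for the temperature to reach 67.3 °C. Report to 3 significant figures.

Unsteady energy balance on the tank contents: M c_p dT/dt = −UA(T − T_amb) + Q̇.
τ = M c_p/UA = 572.43 min; T_ss = T_amb + Q̇/UA = 15.0 + 356/9.36 = 53.034 °C.
T(t) = T_ss + (T₀ − T_ss)e^(−t/τ); set T = 67.3:
t = −τ ln[(T − T_ss)/(T₀ − T_ss)] = −572.43 · ln(0.32011) = 652.05 min.

652 min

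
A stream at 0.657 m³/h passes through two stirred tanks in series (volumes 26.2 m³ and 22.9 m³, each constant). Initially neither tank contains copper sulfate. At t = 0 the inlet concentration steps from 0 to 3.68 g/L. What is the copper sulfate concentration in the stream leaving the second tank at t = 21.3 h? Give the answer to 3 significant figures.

0.414 g/L

Species balance on tank i: dCᵢ/dt = (Cᵢ₋₁ − Cᵢ)/τᵢ with τᵢ = Vᵢ/Q.
τ₁ = 26.2/0.657 = 39.878 h; τ₂ = 22.9/0.657 = 34.855 h.
Solving the cascade with C₁(0)=C₂(0)=0 gives C₂(t) = C_in[1 − (τ₁ e^(−t/τ₁) − τ₂ e^(−t/τ₂))/(τ₁ − τ₂)].
At t = 21.3: e^(−t/τ₁) = 0.58618, e^(−t/τ₂) = 0.54276.
C₂ = 3.68·[1 − (39.878·0.58618 − 34.855·0.54276)/(5.0228)] = 3.68·0.11247 = 0.41389 g/L.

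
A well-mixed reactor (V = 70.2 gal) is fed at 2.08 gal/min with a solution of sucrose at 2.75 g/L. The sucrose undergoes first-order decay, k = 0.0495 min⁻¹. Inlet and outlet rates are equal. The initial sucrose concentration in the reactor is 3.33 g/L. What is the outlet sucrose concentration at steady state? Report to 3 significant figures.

1.03 g/L

Accumulation = in − out − consumed: V dC/dt = Q C_in − Q C − k V C.
Steady state (dC/dt = 0): C_ss = Q C_in/(Q + kV) = C_in/(1 + kV/Q).
C_ss = 2.08·2.75/(2.08 + 0.0495·70.2) = 5.7200/5.5549 = 1.0297 g/L.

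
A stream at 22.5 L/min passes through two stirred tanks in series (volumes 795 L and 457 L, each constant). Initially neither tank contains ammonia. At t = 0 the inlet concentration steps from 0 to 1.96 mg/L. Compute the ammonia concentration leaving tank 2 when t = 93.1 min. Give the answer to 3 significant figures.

1.66 mg/L

Time constants: τᵢ = Vᵢ/Q for each well-mixed tank.
τ₁ = 795/22.5 = 35.333 min; τ₂ = 457/22.5 = 20.311 min.
Tank 1: C₁ = C_in(1 − e^(−t/τ₁)). Tank 2 (τ₁ ≠ τ₂): C₂ = C_in[1 − (τ₁ e^(−t/τ₁) − τ₂ e^(−t/τ₂))/(τ₁ − τ₂)].
At t = 93.1: e^(−t/τ₁) = 0.071726, e^(−t/τ₂) = 0.010217.
C₂ = 1.96·[1 − (35.333·0.071726 − 20.311·0.010217)/(15.022)] = 1.96·0.84511 = 1.6564 mg/L.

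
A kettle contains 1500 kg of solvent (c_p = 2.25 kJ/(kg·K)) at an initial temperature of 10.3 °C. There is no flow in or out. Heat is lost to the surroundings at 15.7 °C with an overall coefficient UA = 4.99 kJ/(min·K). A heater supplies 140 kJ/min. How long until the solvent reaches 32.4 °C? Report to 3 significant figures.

M c_p dT/dt = −UA(T − T_amb) + Q̇.
τ = M c_p/UA = 676.35 min; T_ss = T_amb + Q̇/UA = 15.7 + 140/4.99 = 43.756 °C.
T(t) = T_ss + (T₀ − T_ss)e^(−t/τ); set T = 32.4:
t = −τ ln[(T − T_ss)/(T₀ − T_ss)] = −676.35 · ln(0.33943) = 730.78 min.

731 min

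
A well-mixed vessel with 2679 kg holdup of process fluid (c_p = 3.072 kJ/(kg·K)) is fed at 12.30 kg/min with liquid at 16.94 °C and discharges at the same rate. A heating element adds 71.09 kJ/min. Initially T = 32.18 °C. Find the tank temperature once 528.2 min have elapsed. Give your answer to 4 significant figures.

20.00 °C

M c_p dT/dt = ṁ c_p (T_in − T) + Q̇.
τ = M/ṁ = 217.805 min; T_ss = T_in + Q̇/(ṁ c_p) = 16.94 + 71.09/(12.30·3.072) = 18.8214 °C.
This is linear first-order; T(t) = T_ss + (T₀ − T_ss) e^(−t/τ).
T(528.2) = 18.8214 + (13.3586)·e^(−528.2/217.805) = 18.8214 + (13.3586)·0.0884687 = 20.0032 °C.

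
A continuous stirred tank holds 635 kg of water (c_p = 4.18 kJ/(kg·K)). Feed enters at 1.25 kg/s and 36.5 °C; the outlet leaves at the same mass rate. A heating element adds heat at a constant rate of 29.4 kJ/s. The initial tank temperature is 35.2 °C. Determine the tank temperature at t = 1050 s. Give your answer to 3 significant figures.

First-law balance (no shaft work): M c_p dT/dt = ṁ c_p (T_in − T) + 29.4.
τ = M/ṁ = 508.00 s; T_ss = T_in + Q̇/(ṁ c_p) = 36.5 + 29.4/(1.25·4.18) = 42.127 °C.
Integrating: T(t) = T_ss + (T₀ − T_ss) e^(−t/τ).
T(1050) = 42.127 + (-6.9268)·e^(−1050/508.00) = 42.127 + (-6.9268)·0.12657 = 41.250 °C.

41.3 °C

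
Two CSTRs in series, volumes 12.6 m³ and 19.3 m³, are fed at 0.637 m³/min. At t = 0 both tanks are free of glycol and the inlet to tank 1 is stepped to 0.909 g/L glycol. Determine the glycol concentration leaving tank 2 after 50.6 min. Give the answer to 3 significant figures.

0.549 g/L

Species balance on tank i: dCᵢ/dt = (Cᵢ₋₁ − Cᵢ)/τᵢ with τᵢ = Vᵢ/Q.
τ₁ = 12.6/0.637 = 19.780 min; τ₂ = 19.3/0.637 = 30.298 min.
Tank 1: C₁ = C_in(1 − e^(−t/τ₁)). Tank 2 (τ₁ ≠ τ₂): C₂ = C_in[1 − (τ₁ e^(−t/τ₁) − τ₂ e^(−t/τ₂))/(τ₁ − τ₂)].
At t = 50.6: e^(−t/τ₁) = 0.077451, e^(−t/τ₂) = 0.18824.
C₂ = 0.909·[1 − (19.780·0.077451 − 30.298·0.18824)/(-10.518)] = 0.909·0.60342 = 0.54851 g/L.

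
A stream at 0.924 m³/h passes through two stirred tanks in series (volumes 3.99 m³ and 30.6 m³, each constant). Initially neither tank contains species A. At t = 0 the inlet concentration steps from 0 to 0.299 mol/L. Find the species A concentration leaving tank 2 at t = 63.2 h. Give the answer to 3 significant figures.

0.248 mol/L

Each tank obeys Vᵢ dCᵢ/dt = Q(Cᵢ₋₁ − Cᵢ), so τᵢ = Vᵢ/Q.
τ₁ = 3.99/0.924 = 4.3182 h; τ₂ = 30.6/0.924 = 33.117 h.
Solving the cascade with C₁(0)=C₂(0)=0 gives C₂(t) = C_in[1 − (τ₁ e^(−t/τ₁) − τ₂ e^(−t/τ₂))/(τ₁ − τ₂)].
At t = 63.2: e^(−t/τ₁) = 4.4031e-07, e^(−t/τ₂) = 0.14832.
C₂ = 0.299·[1 − (4.3182·4.4031e-07 − 33.117·0.14832)/(-28.799)] = 0.299·0.82944 = 0.24800 mol/L.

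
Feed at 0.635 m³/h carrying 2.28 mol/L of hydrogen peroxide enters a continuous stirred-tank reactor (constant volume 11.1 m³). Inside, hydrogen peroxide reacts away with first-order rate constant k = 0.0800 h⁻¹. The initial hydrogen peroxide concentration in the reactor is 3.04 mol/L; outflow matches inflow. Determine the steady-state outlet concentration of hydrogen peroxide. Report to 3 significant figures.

0.951 mol/L

Species balance: V dC/dt = Q C_in − Q C − k V C.
At steady state: 0 = Q C_in − (Q + kV) C_ss, so C_ss = Q C_in/(Q + kV).
C_ss = 0.635·2.28/(0.635 + 0.0800·11.1) = 1.4478/1.5230 = 0.95062 mol/L.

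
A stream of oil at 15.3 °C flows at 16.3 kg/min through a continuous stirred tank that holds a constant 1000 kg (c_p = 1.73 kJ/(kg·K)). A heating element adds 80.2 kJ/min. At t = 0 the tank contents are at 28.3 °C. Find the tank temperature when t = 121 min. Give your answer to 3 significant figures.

Energy balance: M c_p dT/dt = ṁ c_p (T_in − T) + 80.2.
Rearrange: dT/dt = (T_ss − T)/τ with τ = M/ṁ = 61.350 min and T_ss = T_in + Q̇/(ṁ c_p) = 18.144 °C.
Solution: T(t) = T_ss + (T₀ − T_ss) e^(−t/τ).
T(121) = 18.144 + (10.156)·e^(−121/61.350) = 18.144 + (10.156)·0.13914 = 19.557 °C.

19.6 °C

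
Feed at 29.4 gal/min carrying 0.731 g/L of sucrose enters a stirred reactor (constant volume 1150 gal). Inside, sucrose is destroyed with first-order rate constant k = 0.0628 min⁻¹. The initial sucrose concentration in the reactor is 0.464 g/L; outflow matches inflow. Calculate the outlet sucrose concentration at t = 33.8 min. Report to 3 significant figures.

V dC/dt = Q(C_in − C) − k V C.
This is linear with rate a = Q/V + k = 0.088365 min⁻¹.
C_ss = Q C_in/(Q + kV) = 0.21149 g/L; C(t) = C_ss + (C₀ − C_ss) e^(−a t).
C(33.8) = 0.21149 + (0.25251)·e^(−0.088365·33.8) = 0.21149 + (0.25251)·0.050451 = 0.22423 g/L.

0.224 g/L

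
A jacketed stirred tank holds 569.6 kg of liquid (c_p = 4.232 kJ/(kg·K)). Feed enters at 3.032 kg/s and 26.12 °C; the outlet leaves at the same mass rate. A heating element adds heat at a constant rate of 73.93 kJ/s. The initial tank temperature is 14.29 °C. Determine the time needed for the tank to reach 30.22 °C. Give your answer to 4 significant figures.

443.3 s

First-law balance (no shaft work): M c_p dT/dt = ṁ c_p (T_in − T) + 73.93.
τ = M/ṁ = 187.863 s; T_ss = T_in + Q̇/(ṁ c_p) = 31.8816 °C.
T(t) = T_ss + (T₀ − T_ss) e^(−t/τ). Set T = 30.22:
e^(−t/τ) = (30.22 − 31.8816)/(14.29 − 31.8816) = 0.0944560
t = −187.863 · ln(0.0944560) = 443.285 s.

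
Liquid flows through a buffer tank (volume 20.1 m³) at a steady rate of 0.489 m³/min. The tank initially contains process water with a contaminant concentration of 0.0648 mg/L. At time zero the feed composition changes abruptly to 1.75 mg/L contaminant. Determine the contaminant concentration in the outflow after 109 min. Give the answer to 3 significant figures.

1.63 mg/L

Mass balance on the solute (V constant): V dC/dt = Q(C_in − C).
So dC/dt = (C_in − C)/τ with τ = V/Q = 20.1/0.489 = 41.104 min.
C approaches C_in exponentially: C(t) = C_in + (C₀ − C_in) e^(−t/τ).
C(109) = 1.75 + (0.0648 − 1.75)·e^(−109/41.104) = 1.75 + (-1.6852)·0.070525 = 1.6312 mg/L.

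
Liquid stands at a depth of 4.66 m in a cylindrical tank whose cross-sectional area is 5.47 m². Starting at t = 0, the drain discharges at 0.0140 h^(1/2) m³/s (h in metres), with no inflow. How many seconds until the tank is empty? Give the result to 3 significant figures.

1690 s

With no inflow, A dh/dt = −0.0140 √h.
This is separable: 2 d(√h)/dt = −0.0140/A, so √h = √h₀ − (0.0140/(2A)) t.
Tank is empty when √h = 0: t_empty = 2A√h₀/0.0140.
t_empty = 2·5.47·√4.66/0.0140 = 10.940·2.1587/0.0140 = 1686.9 s.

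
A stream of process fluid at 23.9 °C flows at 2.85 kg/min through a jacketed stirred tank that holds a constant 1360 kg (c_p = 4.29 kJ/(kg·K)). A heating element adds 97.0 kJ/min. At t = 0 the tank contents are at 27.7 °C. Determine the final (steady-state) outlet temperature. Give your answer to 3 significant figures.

31.8 °C

Unsteady energy balance on the tank contents: M c_p dT/dt = ṁ c_p (T_in − T) + 97.0.
At steady state dT/dt = 0 ⇒ T_ss = T_in + Q̇/(ṁ c_p) = 23.9 + 97.0/(2.85·4.29) = 31.834 °C.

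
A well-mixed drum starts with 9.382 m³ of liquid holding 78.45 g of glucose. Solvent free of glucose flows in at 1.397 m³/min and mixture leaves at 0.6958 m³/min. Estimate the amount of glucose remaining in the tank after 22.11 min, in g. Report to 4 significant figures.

29.80 g

Total volume: dV/dt = Q_in − Q_out = 0.701200 m³/min, so V(t) = 9.382 + 0.701200 t and V(22.11) = 24.8855 m³.
Species balance (pure solvent in): dm/dt = −Q_out · m/V(t).
Separate: dm/m = −Q_out dt/V(t) ⇒ ln(m/m₀) = −(Q_out/(Q_in−Q_out)) ln(V/V₀).
m = m₀ (V₀/V)^(Q_out/(Q_in−Q_out)) = 78.45 × (9.382/24.8855)^(0.992299) = 29.7992 g.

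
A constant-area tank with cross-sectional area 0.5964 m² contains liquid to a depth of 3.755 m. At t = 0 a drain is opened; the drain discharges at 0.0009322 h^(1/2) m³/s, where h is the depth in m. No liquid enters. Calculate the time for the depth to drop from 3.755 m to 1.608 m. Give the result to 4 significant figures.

Volume balance on the tank: A dh/dt = −0.0009322 √h.
Separate and integrate: 2(√h − √h₀) = −(0.0009322/A) t.
t = 2A(√h₀ − √h)/0.0009322 = 2·0.5964·(√3.755 − √1.608)/0.0009322
  = 1.19280 × (1.93778 − 1.26807) / 0.0009322 = 856.934 s.

856.9 s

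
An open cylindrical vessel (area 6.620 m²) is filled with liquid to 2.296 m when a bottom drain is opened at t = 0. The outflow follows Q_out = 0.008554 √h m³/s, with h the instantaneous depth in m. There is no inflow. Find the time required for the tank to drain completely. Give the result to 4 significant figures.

2345 s

A dh/dt = −Q_out = −0.008554 √h.
Separate and integrate: 2(√h − √h₀) = −(0.008554/A) t.
Tank is empty when √h = 0: t_empty = 2A√h₀/0.008554.
t_empty = 2·6.620·√2.296/0.008554 = 13.2400·1.51526/0.008554 = 2345.33 s.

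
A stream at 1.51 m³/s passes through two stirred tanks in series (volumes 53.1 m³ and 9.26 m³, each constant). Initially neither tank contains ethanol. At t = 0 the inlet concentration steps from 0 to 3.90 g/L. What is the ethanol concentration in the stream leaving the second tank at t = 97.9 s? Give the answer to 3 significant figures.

Time constants: τᵢ = Vᵢ/Q for each well-mixed tank.
τ₁ = 53.1/1.51 = 35.166 s; τ₂ = 9.26/1.51 = 6.1325 s.
Solving the cascade with C₁(0)=C₂(0)=0 gives C₂(t) = C_in[1 − (τ₁ e^(−t/τ₁) − τ₂ e^(−t/τ₂))/(τ₁ − τ₂)].
At t = 97.9: e^(−t/τ₁) = 0.061792, e^(−t/τ₂) = 1.1663e-07.
C₂ = 3.90·[1 − (35.166·0.061792 − 6.1325·1.1663e-07)/(29.033)] = 3.90·0.92516 = 3.6081 g/L.

3.61 g/L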